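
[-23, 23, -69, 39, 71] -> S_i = Random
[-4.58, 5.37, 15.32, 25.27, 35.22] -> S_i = -4.58 + 9.95*i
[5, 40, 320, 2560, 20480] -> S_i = 5*8^i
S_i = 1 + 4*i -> [1, 5, 9, 13, 17]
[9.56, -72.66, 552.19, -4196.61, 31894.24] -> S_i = 9.56*(-7.60)^i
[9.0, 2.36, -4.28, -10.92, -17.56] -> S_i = 9.00 + -6.64*i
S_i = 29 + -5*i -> [29, 24, 19, 14, 9]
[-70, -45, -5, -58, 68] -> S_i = Random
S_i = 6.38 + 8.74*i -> [6.38, 15.12, 23.86, 32.6, 41.34]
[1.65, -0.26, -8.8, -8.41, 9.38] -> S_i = Random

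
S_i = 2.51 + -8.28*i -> [2.51, -5.77, -14.05, -22.33, -30.61]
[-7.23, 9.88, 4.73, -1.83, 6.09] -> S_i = Random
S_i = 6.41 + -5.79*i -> [6.41, 0.62, -5.17, -10.96, -16.75]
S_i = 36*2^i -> [36, 72, 144, 288, 576]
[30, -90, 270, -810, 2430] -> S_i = 30*-3^i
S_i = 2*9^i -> [2, 18, 162, 1458, 13122]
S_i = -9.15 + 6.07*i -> [-9.15, -3.08, 2.99, 9.06, 15.13]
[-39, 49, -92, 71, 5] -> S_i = Random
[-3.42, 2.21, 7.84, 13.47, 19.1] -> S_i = -3.42 + 5.63*i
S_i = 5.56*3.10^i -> [5.56, 17.24, 53.43, 165.64, 513.48]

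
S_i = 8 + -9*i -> [8, -1, -10, -19, -28]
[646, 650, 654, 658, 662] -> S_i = 646 + 4*i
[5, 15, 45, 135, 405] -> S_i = 5*3^i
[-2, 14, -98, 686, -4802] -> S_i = -2*-7^i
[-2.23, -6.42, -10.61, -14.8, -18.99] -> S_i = -2.23 + -4.19*i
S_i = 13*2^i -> [13, 26, 52, 104, 208]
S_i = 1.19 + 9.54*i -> [1.19, 10.73, 20.27, 29.81, 39.35]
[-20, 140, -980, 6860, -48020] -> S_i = -20*-7^i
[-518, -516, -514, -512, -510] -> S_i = -518 + 2*i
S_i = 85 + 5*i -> [85, 90, 95, 100, 105]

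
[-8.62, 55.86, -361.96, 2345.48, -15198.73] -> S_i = -8.62*(-6.48)^i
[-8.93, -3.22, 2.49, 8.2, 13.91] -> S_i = -8.93 + 5.71*i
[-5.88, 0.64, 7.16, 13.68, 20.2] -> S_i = -5.88 + 6.52*i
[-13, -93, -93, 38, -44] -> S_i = Random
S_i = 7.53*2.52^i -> [7.53, 18.98, 47.82, 120.5, 303.67]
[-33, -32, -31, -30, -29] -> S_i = -33 + 1*i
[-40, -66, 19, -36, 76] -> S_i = Random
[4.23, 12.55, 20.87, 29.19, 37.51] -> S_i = 4.23 + 8.32*i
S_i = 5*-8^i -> [5, -40, 320, -2560, 20480]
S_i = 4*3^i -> [4, 12, 36, 108, 324]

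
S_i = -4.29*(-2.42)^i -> [-4.29, 10.38, -25.12, 60.8, -147.14]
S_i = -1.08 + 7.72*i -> [-1.08, 6.64, 14.36, 22.08, 29.8]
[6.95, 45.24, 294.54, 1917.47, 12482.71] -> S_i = 6.95*6.51^i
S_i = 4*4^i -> [4, 16, 64, 256, 1024]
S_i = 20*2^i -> [20, 40, 80, 160, 320]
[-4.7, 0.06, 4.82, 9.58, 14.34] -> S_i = -4.70 + 4.76*i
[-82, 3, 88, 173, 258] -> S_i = -82 + 85*i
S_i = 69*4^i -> [69, 276, 1104, 4416, 17664]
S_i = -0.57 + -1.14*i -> [-0.57, -1.71, -2.85, -3.99, -5.13]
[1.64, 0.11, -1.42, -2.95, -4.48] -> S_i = 1.64 + -1.53*i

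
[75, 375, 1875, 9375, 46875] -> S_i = 75*5^i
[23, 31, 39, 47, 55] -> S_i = 23 + 8*i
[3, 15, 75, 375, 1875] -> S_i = 3*5^i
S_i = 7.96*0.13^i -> [7.96, 1.03, 0.13, 0.02, 0.0]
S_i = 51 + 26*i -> [51, 77, 103, 129, 155]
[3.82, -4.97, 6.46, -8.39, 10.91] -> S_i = 3.82*(-1.30)^i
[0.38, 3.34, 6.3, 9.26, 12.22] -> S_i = 0.38 + 2.96*i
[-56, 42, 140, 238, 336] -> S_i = -56 + 98*i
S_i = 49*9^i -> [49, 441, 3969, 35721, 321489]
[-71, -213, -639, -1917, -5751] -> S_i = -71*3^i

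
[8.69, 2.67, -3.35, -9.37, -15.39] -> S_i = 8.69 + -6.02*i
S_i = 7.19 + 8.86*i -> [7.19, 16.05, 24.91, 33.77, 42.63]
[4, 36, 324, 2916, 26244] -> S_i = 4*9^i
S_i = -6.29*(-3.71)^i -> [-6.29, 23.34, -86.58, 321.2, -1191.64]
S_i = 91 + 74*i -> [91, 165, 239, 313, 387]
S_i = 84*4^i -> [84, 336, 1344, 5376, 21504]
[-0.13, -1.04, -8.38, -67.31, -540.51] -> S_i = -0.13*8.03^i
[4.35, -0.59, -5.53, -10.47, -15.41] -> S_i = 4.35 + -4.94*i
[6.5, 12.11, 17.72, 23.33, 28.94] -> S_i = 6.50 + 5.61*i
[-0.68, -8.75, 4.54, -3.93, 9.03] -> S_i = Random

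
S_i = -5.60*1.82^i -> [-5.6, -10.19, -18.55, -33.76, -61.44]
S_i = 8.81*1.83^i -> [8.81, 16.12, 29.5, 53.99, 98.81]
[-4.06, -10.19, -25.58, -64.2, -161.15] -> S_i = -4.06*2.51^i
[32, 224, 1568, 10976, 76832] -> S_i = 32*7^i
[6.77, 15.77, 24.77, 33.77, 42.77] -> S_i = 6.77 + 9.00*i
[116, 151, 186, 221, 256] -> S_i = 116 + 35*i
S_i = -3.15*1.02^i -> [-3.15, -3.21, -3.28, -3.34, -3.41]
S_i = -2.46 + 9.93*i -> [-2.46, 7.47, 17.4, 27.33, 37.26]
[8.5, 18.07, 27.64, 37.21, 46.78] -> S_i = 8.50 + 9.57*i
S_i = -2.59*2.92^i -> [-2.59, -7.56, -22.08, -64.48, -188.29]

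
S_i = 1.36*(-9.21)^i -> [1.36, -12.53, 115.36, -1062.47, 9785.37]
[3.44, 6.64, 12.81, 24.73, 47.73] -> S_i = 3.44*1.93^i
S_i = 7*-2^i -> [7, -14, 28, -56, 112]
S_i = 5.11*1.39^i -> [5.11, 7.1, 9.87, 13.72, 19.08]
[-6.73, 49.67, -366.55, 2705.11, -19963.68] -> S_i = -6.73*(-7.38)^i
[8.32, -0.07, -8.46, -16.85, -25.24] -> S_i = 8.32 + -8.39*i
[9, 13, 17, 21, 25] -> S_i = 9 + 4*i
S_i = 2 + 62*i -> [2, 64, 126, 188, 250]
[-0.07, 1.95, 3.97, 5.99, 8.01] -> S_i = -0.07 + 2.02*i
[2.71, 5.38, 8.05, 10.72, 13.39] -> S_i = 2.71 + 2.67*i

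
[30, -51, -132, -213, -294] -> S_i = 30 + -81*i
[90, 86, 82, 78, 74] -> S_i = 90 + -4*i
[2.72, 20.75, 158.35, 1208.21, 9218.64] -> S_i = 2.72*7.63^i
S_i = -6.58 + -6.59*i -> [-6.58, -13.17, -19.76, -26.35, -32.94]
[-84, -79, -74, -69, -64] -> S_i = -84 + 5*i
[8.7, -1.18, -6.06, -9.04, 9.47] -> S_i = Random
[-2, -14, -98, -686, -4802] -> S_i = -2*7^i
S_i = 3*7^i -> [3, 21, 147, 1029, 7203]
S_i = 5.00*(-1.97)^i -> [5.0, -9.85, 19.4, -38.23, 75.31]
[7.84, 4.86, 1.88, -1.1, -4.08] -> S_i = 7.84 + -2.98*i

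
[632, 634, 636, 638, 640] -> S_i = 632 + 2*i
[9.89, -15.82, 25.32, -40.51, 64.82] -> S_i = 9.89*(-1.60)^i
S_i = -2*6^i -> [-2, -12, -72, -432, -2592]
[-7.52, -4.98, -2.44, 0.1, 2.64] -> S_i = -7.52 + 2.54*i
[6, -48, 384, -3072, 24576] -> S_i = 6*-8^i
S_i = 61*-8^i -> [61, -488, 3904, -31232, 249856]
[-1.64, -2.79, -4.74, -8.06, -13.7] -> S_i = -1.64*1.70^i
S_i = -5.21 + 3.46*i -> [-5.21, -1.75, 1.71, 5.17, 8.63]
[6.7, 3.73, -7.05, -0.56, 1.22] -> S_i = Random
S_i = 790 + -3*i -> [790, 787, 784, 781, 778]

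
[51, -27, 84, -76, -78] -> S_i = Random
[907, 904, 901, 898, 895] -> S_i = 907 + -3*i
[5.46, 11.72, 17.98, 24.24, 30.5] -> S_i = 5.46 + 6.26*i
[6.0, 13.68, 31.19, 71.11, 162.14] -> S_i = 6.00*2.28^i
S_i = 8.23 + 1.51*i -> [8.23, 9.74, 11.25, 12.76, 14.27]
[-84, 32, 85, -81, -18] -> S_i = Random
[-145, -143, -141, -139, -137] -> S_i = -145 + 2*i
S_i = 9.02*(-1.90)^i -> [9.02, -17.14, 32.56, -61.87, 117.55]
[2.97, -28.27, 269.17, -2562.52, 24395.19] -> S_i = 2.97*(-9.52)^i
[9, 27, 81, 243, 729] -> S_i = 9*3^i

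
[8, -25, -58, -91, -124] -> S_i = 8 + -33*i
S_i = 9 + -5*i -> [9, 4, -1, -6, -11]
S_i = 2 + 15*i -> [2, 17, 32, 47, 62]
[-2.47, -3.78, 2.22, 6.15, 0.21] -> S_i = Random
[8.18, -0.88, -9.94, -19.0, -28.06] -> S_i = 8.18 + -9.06*i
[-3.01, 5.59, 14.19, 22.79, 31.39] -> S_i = -3.01 + 8.60*i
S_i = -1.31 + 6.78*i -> [-1.31, 5.47, 12.25, 19.03, 25.81]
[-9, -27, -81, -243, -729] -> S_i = -9*3^i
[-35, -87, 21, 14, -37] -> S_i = Random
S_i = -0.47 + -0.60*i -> [-0.47, -1.07, -1.67, -2.27, -2.87]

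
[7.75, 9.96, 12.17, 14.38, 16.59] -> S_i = 7.75 + 2.21*i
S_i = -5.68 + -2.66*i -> [-5.68, -8.34, -11.0, -13.66, -16.32]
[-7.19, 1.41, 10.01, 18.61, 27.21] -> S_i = -7.19 + 8.60*i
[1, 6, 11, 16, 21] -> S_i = 1 + 5*i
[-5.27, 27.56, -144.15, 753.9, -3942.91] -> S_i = -5.27*(-5.23)^i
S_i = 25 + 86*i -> [25, 111, 197, 283, 369]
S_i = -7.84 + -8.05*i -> [-7.84, -15.89, -23.94, -31.99, -40.04]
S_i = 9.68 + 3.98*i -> [9.68, 13.66, 17.64, 21.62, 25.6]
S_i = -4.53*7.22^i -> [-4.53, -32.71, -236.14, -1704.94, -12309.69]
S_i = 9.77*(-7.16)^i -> [9.77, -69.95, 500.86, -3586.19, 25677.14]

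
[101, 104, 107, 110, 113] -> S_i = 101 + 3*i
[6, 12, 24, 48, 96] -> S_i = 6*2^i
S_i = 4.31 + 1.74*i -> [4.31, 6.05, 7.79, 9.53, 11.27]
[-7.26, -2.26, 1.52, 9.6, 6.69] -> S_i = Random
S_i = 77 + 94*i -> [77, 171, 265, 359, 453]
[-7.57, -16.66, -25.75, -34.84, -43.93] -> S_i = -7.57 + -9.09*i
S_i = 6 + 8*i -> [6, 14, 22, 30, 38]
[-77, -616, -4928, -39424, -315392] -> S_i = -77*8^i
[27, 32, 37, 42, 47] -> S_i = 27 + 5*i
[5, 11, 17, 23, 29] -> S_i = 5 + 6*i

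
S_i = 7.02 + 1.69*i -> [7.02, 8.71, 10.4, 12.09, 13.78]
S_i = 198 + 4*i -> [198, 202, 206, 210, 214]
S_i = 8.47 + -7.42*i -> [8.47, 1.05, -6.37, -13.79, -21.21]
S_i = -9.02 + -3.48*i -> [-9.02, -12.5, -15.98, -19.46, -22.94]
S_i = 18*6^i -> [18, 108, 648, 3888, 23328]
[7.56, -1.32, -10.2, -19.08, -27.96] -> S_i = 7.56 + -8.88*i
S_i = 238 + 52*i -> [238, 290, 342, 394, 446]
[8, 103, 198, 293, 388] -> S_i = 8 + 95*i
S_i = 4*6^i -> [4, 24, 144, 864, 5184]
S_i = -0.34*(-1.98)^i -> [-0.34, 0.67, -1.33, 2.64, -5.23]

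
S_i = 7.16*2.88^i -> [7.16, 20.62, 59.39, 171.04, 492.59]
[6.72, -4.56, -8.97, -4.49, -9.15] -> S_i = Random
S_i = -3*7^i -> [-3, -21, -147, -1029, -7203]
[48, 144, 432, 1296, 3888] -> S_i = 48*3^i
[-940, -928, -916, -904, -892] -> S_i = -940 + 12*i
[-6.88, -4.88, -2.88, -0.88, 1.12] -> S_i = -6.88 + 2.00*i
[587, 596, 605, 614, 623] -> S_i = 587 + 9*i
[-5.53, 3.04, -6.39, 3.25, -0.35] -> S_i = Random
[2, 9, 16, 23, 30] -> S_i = 2 + 7*i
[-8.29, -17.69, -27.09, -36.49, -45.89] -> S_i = -8.29 + -9.40*i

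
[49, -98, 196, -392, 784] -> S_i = 49*-2^i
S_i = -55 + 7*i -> [-55, -48, -41, -34, -27]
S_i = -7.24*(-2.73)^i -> [-7.24, 19.77, -53.96, 147.31, -402.15]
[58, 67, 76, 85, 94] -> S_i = 58 + 9*i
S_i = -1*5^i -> [-1, -5, -25, -125, -625]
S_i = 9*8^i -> [9, 72, 576, 4608, 36864]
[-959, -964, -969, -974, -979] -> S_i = -959 + -5*i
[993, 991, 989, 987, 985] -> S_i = 993 + -2*i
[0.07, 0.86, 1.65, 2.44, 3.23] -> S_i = 0.07 + 0.79*i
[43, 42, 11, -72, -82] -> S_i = Random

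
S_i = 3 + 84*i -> [3, 87, 171, 255, 339]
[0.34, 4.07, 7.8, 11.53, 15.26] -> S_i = 0.34 + 3.73*i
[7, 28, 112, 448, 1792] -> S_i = 7*4^i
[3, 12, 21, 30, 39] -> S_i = 3 + 9*i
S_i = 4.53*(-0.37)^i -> [4.53, -1.68, 0.62, -0.23, 0.08]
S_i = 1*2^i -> [1, 2, 4, 8, 16]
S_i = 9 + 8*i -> [9, 17, 25, 33, 41]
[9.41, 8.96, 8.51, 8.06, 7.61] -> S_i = 9.41 + -0.45*i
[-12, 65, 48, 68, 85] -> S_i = Random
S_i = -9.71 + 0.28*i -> [-9.71, -9.43, -9.15, -8.87, -8.59]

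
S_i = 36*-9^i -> [36, -324, 2916, -26244, 236196]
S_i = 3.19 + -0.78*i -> [3.19, 2.41, 1.63, 0.85, 0.07]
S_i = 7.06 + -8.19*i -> [7.06, -1.13, -9.32, -17.51, -25.7]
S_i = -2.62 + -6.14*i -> [-2.62, -8.76, -14.9, -21.04, -27.18]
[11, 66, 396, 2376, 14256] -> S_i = 11*6^i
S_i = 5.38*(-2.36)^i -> [5.38, -12.7, 29.96, -70.72, 166.89]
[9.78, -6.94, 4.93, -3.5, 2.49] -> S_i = 9.78*(-0.71)^i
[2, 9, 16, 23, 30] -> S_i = 2 + 7*i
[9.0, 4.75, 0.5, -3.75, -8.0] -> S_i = 9.00 + -4.25*i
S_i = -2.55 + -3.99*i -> [-2.55, -6.54, -10.53, -14.52, -18.51]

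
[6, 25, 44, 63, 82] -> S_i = 6 + 19*i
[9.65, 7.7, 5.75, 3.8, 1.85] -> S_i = 9.65 + -1.95*i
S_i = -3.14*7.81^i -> [-3.14, -24.52, -191.53, -1495.83, -11682.45]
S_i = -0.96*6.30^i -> [-0.96, -6.05, -38.1, -240.05, -1512.28]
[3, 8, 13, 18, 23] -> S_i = 3 + 5*i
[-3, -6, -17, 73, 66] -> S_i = Random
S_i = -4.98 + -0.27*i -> [-4.98, -5.25, -5.52, -5.79, -6.06]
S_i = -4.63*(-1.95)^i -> [-4.63, 9.03, -17.61, 34.33, -66.95]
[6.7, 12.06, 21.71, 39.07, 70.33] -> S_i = 6.70*1.80^i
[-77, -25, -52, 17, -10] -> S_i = Random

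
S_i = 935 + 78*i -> [935, 1013, 1091, 1169, 1247]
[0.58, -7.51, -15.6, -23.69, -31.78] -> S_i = 0.58 + -8.09*i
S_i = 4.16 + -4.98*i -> [4.16, -0.82, -5.8, -10.78, -15.76]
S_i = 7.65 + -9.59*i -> [7.65, -1.94, -11.53, -21.12, -30.71]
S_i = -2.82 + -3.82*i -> [-2.82, -6.64, -10.46, -14.28, -18.1]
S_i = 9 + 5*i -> [9, 14, 19, 24, 29]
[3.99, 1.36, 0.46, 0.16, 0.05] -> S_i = 3.99*0.34^i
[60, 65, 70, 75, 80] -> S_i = 60 + 5*i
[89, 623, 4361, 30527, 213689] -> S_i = 89*7^i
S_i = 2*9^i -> [2, 18, 162, 1458, 13122]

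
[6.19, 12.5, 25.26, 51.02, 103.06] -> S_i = 6.19*2.02^i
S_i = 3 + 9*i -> [3, 12, 21, 30, 39]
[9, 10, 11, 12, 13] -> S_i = 9 + 1*i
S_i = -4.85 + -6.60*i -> [-4.85, -11.45, -18.05, -24.65, -31.25]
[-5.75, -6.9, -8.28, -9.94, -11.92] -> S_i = -5.75*1.20^i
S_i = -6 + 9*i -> [-6, 3, 12, 21, 30]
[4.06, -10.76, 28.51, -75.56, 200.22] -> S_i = 4.06*(-2.65)^i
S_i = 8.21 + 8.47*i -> [8.21, 16.68, 25.15, 33.62, 42.09]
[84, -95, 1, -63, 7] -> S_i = Random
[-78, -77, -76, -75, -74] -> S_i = -78 + 1*i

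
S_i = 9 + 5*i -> [9, 14, 19, 24, 29]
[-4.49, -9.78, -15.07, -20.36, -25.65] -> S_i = -4.49 + -5.29*i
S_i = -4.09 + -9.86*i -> [-4.09, -13.95, -23.81, -33.67, -43.53]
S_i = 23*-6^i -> [23, -138, 828, -4968, 29808]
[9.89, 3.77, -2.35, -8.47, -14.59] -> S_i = 9.89 + -6.12*i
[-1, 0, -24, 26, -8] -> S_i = Random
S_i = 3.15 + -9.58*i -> [3.15, -6.43, -16.01, -25.59, -35.17]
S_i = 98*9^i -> [98, 882, 7938, 71442, 642978]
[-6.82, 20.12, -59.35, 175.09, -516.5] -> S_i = -6.82*(-2.95)^i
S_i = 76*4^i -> [76, 304, 1216, 4864, 19456]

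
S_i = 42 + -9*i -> [42, 33, 24, 15, 6]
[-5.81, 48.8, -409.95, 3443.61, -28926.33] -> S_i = -5.81*(-8.40)^i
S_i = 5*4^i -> [5, 20, 80, 320, 1280]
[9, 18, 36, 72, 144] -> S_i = 9*2^i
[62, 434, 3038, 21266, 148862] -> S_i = 62*7^i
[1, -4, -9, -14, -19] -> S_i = 1 + -5*i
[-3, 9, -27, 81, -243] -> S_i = -3*-3^i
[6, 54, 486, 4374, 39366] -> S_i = 6*9^i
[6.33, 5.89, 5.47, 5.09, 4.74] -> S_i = 6.33*0.93^i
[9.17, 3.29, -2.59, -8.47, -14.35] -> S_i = 9.17 + -5.88*i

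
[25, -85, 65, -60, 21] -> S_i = Random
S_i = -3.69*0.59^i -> [-3.69, -2.18, -1.28, -0.76, -0.45]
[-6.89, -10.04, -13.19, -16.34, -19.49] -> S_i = -6.89 + -3.15*i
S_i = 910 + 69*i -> [910, 979, 1048, 1117, 1186]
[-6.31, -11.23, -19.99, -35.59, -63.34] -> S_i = -6.31*1.78^i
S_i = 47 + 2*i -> [47, 49, 51, 53, 55]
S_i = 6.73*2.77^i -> [6.73, 18.64, 51.64, 143.04, 396.22]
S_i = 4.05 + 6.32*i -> [4.05, 10.37, 16.69, 23.01, 29.33]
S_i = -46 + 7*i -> [-46, -39, -32, -25, -18]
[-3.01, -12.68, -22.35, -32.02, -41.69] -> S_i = -3.01 + -9.67*i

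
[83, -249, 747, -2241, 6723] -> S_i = 83*-3^i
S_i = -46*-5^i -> [-46, 230, -1150, 5750, -28750]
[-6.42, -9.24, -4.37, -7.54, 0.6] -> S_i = Random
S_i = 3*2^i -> [3, 6, 12, 24, 48]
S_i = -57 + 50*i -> [-57, -7, 43, 93, 143]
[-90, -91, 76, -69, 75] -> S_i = Random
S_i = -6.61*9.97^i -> [-6.61, -65.9, -657.04, -6550.69, -65310.36]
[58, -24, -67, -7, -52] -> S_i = Random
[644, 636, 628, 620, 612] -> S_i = 644 + -8*i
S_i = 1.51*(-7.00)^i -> [1.51, -10.57, 73.99, -517.93, 3625.51]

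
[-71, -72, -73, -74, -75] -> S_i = -71 + -1*i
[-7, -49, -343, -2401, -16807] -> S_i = -7*7^i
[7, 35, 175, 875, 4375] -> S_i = 7*5^i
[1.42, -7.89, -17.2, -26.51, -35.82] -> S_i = 1.42 + -9.31*i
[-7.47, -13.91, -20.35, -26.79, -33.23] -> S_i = -7.47 + -6.44*i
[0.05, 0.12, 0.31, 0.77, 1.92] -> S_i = 0.05*2.49^i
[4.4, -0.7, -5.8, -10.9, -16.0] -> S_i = 4.40 + -5.10*i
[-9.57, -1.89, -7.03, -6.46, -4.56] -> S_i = Random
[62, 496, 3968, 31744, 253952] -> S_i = 62*8^i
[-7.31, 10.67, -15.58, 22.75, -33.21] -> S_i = -7.31*(-1.46)^i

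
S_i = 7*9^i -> [7, 63, 567, 5103, 45927]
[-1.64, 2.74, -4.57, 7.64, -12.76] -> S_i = -1.64*(-1.67)^i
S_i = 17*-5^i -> [17, -85, 425, -2125, 10625]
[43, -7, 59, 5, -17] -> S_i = Random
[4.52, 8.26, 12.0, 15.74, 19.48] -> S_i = 4.52 + 3.74*i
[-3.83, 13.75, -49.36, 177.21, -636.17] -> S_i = -3.83*(-3.59)^i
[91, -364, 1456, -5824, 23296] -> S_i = 91*-4^i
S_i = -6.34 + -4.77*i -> [-6.34, -11.11, -15.88, -20.65, -25.42]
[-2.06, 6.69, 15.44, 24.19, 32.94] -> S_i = -2.06 + 8.75*i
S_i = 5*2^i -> [5, 10, 20, 40, 80]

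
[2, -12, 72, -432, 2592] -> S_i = 2*-6^i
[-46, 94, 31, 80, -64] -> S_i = Random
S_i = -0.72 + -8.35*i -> [-0.72, -9.07, -17.42, -25.77, -34.12]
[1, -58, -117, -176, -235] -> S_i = 1 + -59*i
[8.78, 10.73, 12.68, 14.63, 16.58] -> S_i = 8.78 + 1.95*i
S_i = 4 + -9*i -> [4, -5, -14, -23, -32]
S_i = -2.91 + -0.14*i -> [-2.91, -3.05, -3.19, -3.33, -3.47]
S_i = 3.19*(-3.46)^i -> [3.19, -11.04, 38.19, -132.14, 457.19]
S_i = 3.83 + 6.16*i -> [3.83, 9.99, 16.15, 22.31, 28.47]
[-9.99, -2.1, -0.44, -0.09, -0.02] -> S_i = -9.99*0.21^i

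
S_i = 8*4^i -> [8, 32, 128, 512, 2048]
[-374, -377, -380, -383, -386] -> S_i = -374 + -3*i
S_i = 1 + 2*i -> [1, 3, 5, 7, 9]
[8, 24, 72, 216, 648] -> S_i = 8*3^i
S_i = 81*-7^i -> [81, -567, 3969, -27783, 194481]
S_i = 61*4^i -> [61, 244, 976, 3904, 15616]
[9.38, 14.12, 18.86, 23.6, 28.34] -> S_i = 9.38 + 4.74*i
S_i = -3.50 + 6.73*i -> [-3.5, 3.23, 9.96, 16.69, 23.42]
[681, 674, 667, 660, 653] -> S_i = 681 + -7*i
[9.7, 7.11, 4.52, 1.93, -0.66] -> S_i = 9.70 + -2.59*i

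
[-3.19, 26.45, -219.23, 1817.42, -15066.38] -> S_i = -3.19*(-8.29)^i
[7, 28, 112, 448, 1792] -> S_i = 7*4^i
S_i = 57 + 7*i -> [57, 64, 71, 78, 85]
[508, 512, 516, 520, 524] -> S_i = 508 + 4*i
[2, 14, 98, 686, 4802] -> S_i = 2*7^i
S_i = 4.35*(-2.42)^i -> [4.35, -10.53, 25.48, -61.65, 149.19]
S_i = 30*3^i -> [30, 90, 270, 810, 2430]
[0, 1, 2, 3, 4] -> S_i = 0 + 1*i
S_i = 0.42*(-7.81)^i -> [0.42, -3.28, 25.62, -200.08, 1562.62]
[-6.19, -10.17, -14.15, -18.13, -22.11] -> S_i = -6.19 + -3.98*i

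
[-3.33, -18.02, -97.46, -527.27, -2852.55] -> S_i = -3.33*5.41^i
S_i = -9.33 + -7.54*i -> [-9.33, -16.87, -24.41, -31.95, -39.49]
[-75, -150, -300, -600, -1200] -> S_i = -75*2^i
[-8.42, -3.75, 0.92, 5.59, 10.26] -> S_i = -8.42 + 4.67*i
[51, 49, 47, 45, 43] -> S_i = 51 + -2*i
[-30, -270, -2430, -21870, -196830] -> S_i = -30*9^i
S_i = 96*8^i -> [96, 768, 6144, 49152, 393216]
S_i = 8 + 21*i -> [8, 29, 50, 71, 92]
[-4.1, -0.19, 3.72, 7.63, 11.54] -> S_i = -4.10 + 3.91*i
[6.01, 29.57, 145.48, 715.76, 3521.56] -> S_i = 6.01*4.92^i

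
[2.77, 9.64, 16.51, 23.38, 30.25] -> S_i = 2.77 + 6.87*i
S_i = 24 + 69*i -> [24, 93, 162, 231, 300]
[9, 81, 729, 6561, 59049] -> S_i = 9*9^i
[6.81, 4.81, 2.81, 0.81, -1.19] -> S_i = 6.81 + -2.00*i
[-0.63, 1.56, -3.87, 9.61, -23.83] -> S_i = -0.63*(-2.48)^i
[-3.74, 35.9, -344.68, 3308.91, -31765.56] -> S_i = -3.74*(-9.60)^i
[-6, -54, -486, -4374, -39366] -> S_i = -6*9^i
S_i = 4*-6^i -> [4, -24, 144, -864, 5184]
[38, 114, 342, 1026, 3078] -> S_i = 38*3^i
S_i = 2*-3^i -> [2, -6, 18, -54, 162]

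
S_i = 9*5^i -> [9, 45, 225, 1125, 5625]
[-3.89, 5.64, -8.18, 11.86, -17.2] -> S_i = -3.89*(-1.45)^i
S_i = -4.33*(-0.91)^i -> [-4.33, 3.94, -3.59, 3.26, -2.97]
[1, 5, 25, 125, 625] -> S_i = 1*5^i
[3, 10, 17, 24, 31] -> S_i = 3 + 7*i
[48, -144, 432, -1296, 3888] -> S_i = 48*-3^i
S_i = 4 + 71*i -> [4, 75, 146, 217, 288]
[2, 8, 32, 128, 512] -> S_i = 2*4^i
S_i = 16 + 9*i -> [16, 25, 34, 43, 52]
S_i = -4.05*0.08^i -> [-4.05, -0.32, -0.03, -0.0, -0.0]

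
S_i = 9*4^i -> [9, 36, 144, 576, 2304]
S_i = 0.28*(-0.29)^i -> [0.28, -0.08, 0.02, -0.01, 0.0]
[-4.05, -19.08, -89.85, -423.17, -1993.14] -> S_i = -4.05*4.71^i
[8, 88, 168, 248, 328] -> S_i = 8 + 80*i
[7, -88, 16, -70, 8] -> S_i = Random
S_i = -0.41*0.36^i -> [-0.41, -0.15, -0.05, -0.02, -0.01]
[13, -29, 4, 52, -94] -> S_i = Random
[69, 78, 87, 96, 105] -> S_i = 69 + 9*i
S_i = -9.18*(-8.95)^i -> [-9.18, 82.16, -735.34, 6581.3, -58902.65]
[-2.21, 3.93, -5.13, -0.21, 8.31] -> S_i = Random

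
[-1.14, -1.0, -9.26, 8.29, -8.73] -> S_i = Random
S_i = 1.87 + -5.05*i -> [1.87, -3.18, -8.23, -13.28, -18.33]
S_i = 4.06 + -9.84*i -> [4.06, -5.78, -15.62, -25.46, -35.3]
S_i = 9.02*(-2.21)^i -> [9.02, -19.93, 44.05, -97.36, 215.17]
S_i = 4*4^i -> [4, 16, 64, 256, 1024]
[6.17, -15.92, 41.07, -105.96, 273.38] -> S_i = 6.17*(-2.58)^i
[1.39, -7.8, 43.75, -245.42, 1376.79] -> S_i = 1.39*(-5.61)^i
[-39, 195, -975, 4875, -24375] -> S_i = -39*-5^i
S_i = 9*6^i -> [9, 54, 324, 1944, 11664]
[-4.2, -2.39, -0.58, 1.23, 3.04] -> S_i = -4.20 + 1.81*i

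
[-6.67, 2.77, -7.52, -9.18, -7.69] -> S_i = Random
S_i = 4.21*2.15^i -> [4.21, 9.05, 19.46, 41.84, 89.96]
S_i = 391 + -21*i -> [391, 370, 349, 328, 307]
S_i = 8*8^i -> [8, 64, 512, 4096, 32768]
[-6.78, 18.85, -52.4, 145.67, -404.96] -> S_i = -6.78*(-2.78)^i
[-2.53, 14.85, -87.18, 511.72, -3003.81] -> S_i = -2.53*(-5.87)^i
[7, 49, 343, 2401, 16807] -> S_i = 7*7^i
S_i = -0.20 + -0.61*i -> [-0.2, -0.81, -1.42, -2.03, -2.64]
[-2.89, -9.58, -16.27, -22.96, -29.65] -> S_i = -2.89 + -6.69*i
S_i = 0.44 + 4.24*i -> [0.44, 4.68, 8.92, 13.16, 17.4]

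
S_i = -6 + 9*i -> [-6, 3, 12, 21, 30]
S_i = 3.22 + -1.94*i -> [3.22, 1.28, -0.66, -2.6, -4.54]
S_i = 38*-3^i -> [38, -114, 342, -1026, 3078]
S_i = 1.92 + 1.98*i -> [1.92, 3.9, 5.88, 7.86, 9.84]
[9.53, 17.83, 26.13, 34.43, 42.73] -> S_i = 9.53 + 8.30*i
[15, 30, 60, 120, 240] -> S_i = 15*2^i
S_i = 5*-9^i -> [5, -45, 405, -3645, 32805]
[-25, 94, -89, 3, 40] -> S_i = Random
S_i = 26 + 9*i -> [26, 35, 44, 53, 62]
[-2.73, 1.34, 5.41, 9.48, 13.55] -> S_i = -2.73 + 4.07*i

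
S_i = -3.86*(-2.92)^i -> [-3.86, 11.27, -32.91, 96.1, -280.62]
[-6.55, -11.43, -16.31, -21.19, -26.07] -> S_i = -6.55 + -4.88*i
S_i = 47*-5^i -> [47, -235, 1175, -5875, 29375]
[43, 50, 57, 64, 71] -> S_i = 43 + 7*i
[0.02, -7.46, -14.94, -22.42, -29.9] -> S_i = 0.02 + -7.48*i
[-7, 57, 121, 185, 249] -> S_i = -7 + 64*i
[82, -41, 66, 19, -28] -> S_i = Random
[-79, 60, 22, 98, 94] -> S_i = Random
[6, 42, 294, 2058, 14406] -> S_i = 6*7^i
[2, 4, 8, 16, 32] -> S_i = 2*2^i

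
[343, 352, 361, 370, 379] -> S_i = 343 + 9*i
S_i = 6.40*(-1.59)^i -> [6.4, -10.18, 16.18, -25.73, 40.9]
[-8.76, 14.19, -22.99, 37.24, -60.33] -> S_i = -8.76*(-1.62)^i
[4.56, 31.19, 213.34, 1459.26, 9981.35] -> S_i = 4.56*6.84^i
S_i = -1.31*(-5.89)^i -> [-1.31, 7.72, -45.45, 267.68, -1576.64]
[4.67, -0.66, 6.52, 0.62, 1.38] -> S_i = Random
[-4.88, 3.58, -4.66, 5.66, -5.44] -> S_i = Random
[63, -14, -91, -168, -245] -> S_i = 63 + -77*i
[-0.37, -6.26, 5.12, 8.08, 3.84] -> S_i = Random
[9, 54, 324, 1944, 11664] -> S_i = 9*6^i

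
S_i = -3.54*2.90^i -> [-3.54, -10.27, -29.77, -86.34, -250.38]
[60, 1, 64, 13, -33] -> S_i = Random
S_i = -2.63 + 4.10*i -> [-2.63, 1.47, 5.57, 9.67, 13.77]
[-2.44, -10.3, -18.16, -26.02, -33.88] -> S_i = -2.44 + -7.86*i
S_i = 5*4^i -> [5, 20, 80, 320, 1280]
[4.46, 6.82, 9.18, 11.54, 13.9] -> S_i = 4.46 + 2.36*i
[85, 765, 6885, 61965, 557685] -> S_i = 85*9^i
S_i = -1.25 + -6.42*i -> [-1.25, -7.67, -14.09, -20.51, -26.93]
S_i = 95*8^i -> [95, 760, 6080, 48640, 389120]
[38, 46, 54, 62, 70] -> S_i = 38 + 8*i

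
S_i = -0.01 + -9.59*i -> [-0.01, -9.6, -19.19, -28.78, -38.37]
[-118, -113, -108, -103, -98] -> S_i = -118 + 5*i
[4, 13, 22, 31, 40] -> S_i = 4 + 9*i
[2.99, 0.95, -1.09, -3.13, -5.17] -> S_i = 2.99 + -2.04*i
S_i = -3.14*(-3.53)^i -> [-3.14, 11.08, -39.13, 138.12, -487.56]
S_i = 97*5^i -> [97, 485, 2425, 12125, 60625]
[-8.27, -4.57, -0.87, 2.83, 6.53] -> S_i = -8.27 + 3.70*i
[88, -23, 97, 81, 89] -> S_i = Random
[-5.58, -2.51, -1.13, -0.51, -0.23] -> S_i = -5.58*0.45^i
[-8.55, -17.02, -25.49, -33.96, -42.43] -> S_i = -8.55 + -8.47*i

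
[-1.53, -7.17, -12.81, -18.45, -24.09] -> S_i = -1.53 + -5.64*i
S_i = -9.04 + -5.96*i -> [-9.04, -15.0, -20.96, -26.92, -32.88]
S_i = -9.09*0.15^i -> [-9.09, -1.36, -0.2, -0.03, -0.0]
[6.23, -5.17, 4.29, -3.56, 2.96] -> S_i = 6.23*(-0.83)^i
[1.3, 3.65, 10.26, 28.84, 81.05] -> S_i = 1.30*2.81^i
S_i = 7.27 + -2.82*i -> [7.27, 4.45, 1.63, -1.19, -4.01]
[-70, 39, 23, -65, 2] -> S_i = Random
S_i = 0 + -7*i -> [0, -7, -14, -21, -28]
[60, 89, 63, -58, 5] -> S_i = Random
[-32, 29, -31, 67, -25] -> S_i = Random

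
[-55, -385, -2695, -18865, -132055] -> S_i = -55*7^i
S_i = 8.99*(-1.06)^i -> [8.99, -9.53, 10.1, -10.71, 11.35]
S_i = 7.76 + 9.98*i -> [7.76, 17.74, 27.72, 37.7, 47.68]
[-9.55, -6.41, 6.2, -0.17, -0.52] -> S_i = Random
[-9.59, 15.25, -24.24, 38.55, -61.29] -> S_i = -9.59*(-1.59)^i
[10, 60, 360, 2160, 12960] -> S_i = 10*6^i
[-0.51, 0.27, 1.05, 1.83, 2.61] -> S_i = -0.51 + 0.78*i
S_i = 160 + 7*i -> [160, 167, 174, 181, 188]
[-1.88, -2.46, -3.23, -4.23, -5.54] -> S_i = -1.88*1.31^i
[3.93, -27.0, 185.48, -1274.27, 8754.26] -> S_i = 3.93*(-6.87)^i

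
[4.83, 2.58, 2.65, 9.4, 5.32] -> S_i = Random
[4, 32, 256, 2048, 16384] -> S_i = 4*8^i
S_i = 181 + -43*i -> [181, 138, 95, 52, 9]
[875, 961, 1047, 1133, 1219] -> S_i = 875 + 86*i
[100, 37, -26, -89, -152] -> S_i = 100 + -63*i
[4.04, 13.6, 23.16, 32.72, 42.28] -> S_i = 4.04 + 9.56*i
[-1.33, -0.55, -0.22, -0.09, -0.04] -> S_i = -1.33*0.41^i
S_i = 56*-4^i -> [56, -224, 896, -3584, 14336]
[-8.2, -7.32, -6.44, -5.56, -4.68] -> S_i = -8.20 + 0.88*i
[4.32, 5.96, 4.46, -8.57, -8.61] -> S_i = Random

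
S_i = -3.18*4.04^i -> [-3.18, -12.85, -51.9, -209.69, -847.13]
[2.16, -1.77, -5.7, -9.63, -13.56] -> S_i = 2.16 + -3.93*i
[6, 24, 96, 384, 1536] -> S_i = 6*4^i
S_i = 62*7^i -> [62, 434, 3038, 21266, 148862]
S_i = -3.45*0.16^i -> [-3.45, -0.55, -0.09, -0.01, -0.0]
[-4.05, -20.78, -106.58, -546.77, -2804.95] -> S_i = -4.05*5.13^i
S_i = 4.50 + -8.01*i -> [4.5, -3.51, -11.52, -19.53, -27.54]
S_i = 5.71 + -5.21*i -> [5.71, 0.5, -4.71, -9.92, -15.13]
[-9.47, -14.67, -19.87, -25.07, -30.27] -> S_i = -9.47 + -5.20*i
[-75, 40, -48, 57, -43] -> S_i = Random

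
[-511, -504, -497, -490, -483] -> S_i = -511 + 7*i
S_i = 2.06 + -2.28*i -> [2.06, -0.22, -2.5, -4.78, -7.06]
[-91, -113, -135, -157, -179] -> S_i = -91 + -22*i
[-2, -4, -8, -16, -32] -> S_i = -2*2^i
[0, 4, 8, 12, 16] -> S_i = 0 + 4*i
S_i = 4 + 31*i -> [4, 35, 66, 97, 128]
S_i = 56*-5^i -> [56, -280, 1400, -7000, 35000]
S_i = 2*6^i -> [2, 12, 72, 432, 2592]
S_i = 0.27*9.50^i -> [0.27, 2.57, 24.37, 231.49, 2199.17]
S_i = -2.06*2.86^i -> [-2.06, -5.89, -16.85, -48.19, -137.83]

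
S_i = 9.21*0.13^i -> [9.21, 1.2, 0.16, 0.02, 0.0]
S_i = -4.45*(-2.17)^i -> [-4.45, 9.66, -20.95, 45.47, -98.67]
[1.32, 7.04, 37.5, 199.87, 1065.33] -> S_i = 1.32*5.33^i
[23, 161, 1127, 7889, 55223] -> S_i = 23*7^i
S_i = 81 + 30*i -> [81, 111, 141, 171, 201]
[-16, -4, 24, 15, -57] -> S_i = Random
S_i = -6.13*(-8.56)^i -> [-6.13, 52.47, -449.17, 3844.87, -32912.1]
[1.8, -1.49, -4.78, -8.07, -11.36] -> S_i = 1.80 + -3.29*i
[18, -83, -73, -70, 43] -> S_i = Random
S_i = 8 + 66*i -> [8, 74, 140, 206, 272]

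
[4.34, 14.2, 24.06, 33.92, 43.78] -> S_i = 4.34 + 9.86*i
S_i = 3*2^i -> [3, 6, 12, 24, 48]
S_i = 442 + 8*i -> [442, 450, 458, 466, 474]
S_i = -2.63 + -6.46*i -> [-2.63, -9.09, -15.55, -22.01, -28.47]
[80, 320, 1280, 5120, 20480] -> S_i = 80*4^i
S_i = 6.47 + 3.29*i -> [6.47, 9.76, 13.05, 16.34, 19.63]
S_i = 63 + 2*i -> [63, 65, 67, 69, 71]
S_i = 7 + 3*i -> [7, 10, 13, 16, 19]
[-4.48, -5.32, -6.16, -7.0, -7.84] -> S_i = -4.48 + -0.84*i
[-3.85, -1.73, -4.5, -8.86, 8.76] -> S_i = Random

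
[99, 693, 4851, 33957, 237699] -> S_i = 99*7^i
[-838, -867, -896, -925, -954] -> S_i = -838 + -29*i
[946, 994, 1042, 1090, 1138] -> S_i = 946 + 48*i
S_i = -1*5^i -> [-1, -5, -25, -125, -625]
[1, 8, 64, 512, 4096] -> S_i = 1*8^i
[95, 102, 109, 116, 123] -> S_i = 95 + 7*i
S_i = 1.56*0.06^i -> [1.56, 0.09, 0.01, 0.0, 0.0]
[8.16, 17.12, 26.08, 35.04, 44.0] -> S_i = 8.16 + 8.96*i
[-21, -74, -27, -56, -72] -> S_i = Random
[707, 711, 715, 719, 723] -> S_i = 707 + 4*i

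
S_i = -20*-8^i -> [-20, 160, -1280, 10240, -81920]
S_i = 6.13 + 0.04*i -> [6.13, 6.17, 6.21, 6.25, 6.29]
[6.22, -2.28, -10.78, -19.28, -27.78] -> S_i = 6.22 + -8.50*i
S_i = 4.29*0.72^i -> [4.29, 3.09, 2.22, 1.6, 1.15]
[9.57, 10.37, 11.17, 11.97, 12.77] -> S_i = 9.57 + 0.80*i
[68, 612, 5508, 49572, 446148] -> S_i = 68*9^i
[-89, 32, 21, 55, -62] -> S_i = Random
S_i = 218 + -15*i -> [218, 203, 188, 173, 158]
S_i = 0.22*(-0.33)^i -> [0.22, -0.07, 0.02, -0.01, 0.0]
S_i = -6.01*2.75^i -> [-6.01, -16.53, -45.45, -124.99, -343.72]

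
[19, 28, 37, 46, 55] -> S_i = 19 + 9*i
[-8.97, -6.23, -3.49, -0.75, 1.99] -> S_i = -8.97 + 2.74*i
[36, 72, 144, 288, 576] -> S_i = 36*2^i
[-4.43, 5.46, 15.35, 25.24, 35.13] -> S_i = -4.43 + 9.89*i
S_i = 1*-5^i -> [1, -5, 25, -125, 625]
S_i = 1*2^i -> [1, 2, 4, 8, 16]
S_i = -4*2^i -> [-4, -8, -16, -32, -64]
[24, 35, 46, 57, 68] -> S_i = 24 + 11*i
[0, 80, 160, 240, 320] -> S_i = 0 + 80*i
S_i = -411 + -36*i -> [-411, -447, -483, -519, -555]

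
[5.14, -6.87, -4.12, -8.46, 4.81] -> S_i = Random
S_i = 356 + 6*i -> [356, 362, 368, 374, 380]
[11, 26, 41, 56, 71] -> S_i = 11 + 15*i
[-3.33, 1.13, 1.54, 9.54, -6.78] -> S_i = Random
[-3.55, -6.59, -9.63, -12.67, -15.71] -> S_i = -3.55 + -3.04*i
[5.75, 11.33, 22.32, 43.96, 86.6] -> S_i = 5.75*1.97^i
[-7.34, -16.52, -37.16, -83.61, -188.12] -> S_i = -7.34*2.25^i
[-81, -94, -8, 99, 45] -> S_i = Random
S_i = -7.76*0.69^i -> [-7.76, -5.35, -3.69, -2.55, -1.76]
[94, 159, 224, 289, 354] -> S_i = 94 + 65*i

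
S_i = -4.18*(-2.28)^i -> [-4.18, 9.53, -21.73, 49.54, -112.96]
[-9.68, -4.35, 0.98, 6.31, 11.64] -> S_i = -9.68 + 5.33*i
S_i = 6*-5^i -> [6, -30, 150, -750, 3750]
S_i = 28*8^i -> [28, 224, 1792, 14336, 114688]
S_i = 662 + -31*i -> [662, 631, 600, 569, 538]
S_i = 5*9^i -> [5, 45, 405, 3645, 32805]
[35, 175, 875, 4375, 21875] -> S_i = 35*5^i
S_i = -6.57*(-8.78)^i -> [-6.57, 57.68, -506.47, 4446.81, -39043.02]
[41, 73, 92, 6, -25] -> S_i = Random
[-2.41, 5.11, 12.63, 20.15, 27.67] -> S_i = -2.41 + 7.52*i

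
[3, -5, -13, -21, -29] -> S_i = 3 + -8*i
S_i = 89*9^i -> [89, 801, 7209, 64881, 583929]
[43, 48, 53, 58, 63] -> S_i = 43 + 5*i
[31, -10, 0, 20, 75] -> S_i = Random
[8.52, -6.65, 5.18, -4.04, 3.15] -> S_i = 8.52*(-0.78)^i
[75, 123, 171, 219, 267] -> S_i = 75 + 48*i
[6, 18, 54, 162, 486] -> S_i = 6*3^i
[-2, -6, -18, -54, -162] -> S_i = -2*3^i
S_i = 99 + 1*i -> [99, 100, 101, 102, 103]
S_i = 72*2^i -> [72, 144, 288, 576, 1152]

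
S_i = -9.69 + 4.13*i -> [-9.69, -5.56, -1.43, 2.7, 6.83]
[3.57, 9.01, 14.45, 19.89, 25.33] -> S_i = 3.57 + 5.44*i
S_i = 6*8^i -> [6, 48, 384, 3072, 24576]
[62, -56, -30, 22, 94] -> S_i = Random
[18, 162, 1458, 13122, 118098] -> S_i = 18*9^i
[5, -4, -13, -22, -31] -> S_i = 5 + -9*i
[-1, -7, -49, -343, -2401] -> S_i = -1*7^i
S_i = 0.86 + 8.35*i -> [0.86, 9.21, 17.56, 25.91, 34.26]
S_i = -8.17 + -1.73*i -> [-8.17, -9.9, -11.63, -13.36, -15.09]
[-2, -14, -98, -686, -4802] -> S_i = -2*7^i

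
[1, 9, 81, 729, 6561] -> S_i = 1*9^i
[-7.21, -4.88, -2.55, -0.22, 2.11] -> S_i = -7.21 + 2.33*i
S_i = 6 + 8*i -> [6, 14, 22, 30, 38]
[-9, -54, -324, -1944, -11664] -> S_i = -9*6^i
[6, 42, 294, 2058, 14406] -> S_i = 6*7^i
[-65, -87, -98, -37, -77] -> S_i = Random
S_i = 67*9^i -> [67, 603, 5427, 48843, 439587]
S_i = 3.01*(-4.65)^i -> [3.01, -14.0, 65.08, -302.64, 1407.27]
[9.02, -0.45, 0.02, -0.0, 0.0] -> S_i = 9.02*(-0.05)^i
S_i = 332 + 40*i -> [332, 372, 412, 452, 492]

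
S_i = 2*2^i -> [2, 4, 8, 16, 32]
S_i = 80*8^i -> [80, 640, 5120, 40960, 327680]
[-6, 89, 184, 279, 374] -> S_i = -6 + 95*i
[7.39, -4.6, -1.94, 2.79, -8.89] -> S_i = Random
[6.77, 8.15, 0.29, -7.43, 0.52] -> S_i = Random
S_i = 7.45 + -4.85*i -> [7.45, 2.6, -2.25, -7.1, -11.95]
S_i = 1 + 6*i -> [1, 7, 13, 19, 25]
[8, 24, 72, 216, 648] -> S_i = 8*3^i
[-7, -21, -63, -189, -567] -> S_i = -7*3^i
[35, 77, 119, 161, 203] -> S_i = 35 + 42*i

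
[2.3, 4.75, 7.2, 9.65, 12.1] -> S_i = 2.30 + 2.45*i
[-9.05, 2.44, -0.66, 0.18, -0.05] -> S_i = -9.05*(-0.27)^i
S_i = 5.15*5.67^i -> [5.15, 29.2, 165.57, 938.76, 5322.79]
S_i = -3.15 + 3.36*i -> [-3.15, 0.21, 3.57, 6.93, 10.29]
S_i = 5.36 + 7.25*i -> [5.36, 12.61, 19.86, 27.11, 34.36]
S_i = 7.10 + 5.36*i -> [7.1, 12.46, 17.82, 23.18, 28.54]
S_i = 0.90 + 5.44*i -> [0.9, 6.34, 11.78, 17.22, 22.66]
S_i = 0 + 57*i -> [0, 57, 114, 171, 228]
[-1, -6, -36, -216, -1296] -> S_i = -1*6^i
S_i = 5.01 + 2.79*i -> [5.01, 7.8, 10.59, 13.38, 16.17]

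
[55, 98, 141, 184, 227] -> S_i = 55 + 43*i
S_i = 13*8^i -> [13, 104, 832, 6656, 53248]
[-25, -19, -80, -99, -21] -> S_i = Random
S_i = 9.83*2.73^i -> [9.83, 26.84, 73.26, 200.01, 546.01]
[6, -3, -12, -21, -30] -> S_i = 6 + -9*i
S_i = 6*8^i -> [6, 48, 384, 3072, 24576]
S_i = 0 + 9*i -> [0, 9, 18, 27, 36]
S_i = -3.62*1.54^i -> [-3.62, -5.57, -8.59, -13.22, -20.36]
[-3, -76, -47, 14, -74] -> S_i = Random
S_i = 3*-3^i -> [3, -9, 27, -81, 243]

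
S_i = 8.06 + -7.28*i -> [8.06, 0.78, -6.5, -13.78, -21.06]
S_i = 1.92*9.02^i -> [1.92, 17.32, 156.21, 1409.03, 12709.47]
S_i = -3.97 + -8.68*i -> [-3.97, -12.65, -21.33, -30.01, -38.69]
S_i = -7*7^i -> [-7, -49, -343, -2401, -16807]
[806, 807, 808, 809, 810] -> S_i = 806 + 1*i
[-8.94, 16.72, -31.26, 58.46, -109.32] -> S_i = -8.94*(-1.87)^i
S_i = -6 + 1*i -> [-6, -5, -4, -3, -2]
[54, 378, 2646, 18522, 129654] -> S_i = 54*7^i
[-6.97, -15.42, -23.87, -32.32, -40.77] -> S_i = -6.97 + -8.45*i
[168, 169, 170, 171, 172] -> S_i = 168 + 1*i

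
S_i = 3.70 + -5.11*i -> [3.7, -1.41, -6.52, -11.63, -16.74]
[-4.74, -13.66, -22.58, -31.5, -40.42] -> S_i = -4.74 + -8.92*i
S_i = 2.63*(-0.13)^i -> [2.63, -0.34, 0.04, -0.01, 0.0]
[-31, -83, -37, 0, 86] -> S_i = Random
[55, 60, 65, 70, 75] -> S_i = 55 + 5*i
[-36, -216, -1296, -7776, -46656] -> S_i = -36*6^i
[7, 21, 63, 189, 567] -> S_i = 7*3^i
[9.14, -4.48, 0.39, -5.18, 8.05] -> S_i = Random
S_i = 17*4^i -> [17, 68, 272, 1088, 4352]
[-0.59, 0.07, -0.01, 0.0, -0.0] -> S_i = -0.59*(-0.12)^i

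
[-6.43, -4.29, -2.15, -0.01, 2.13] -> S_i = -6.43 + 2.14*i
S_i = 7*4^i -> [7, 28, 112, 448, 1792]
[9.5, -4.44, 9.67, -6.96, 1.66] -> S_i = Random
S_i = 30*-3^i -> [30, -90, 270, -810, 2430]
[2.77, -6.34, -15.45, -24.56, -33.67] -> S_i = 2.77 + -9.11*i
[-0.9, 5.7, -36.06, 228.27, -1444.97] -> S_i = -0.90*(-6.33)^i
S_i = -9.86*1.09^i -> [-9.86, -10.75, -11.71, -12.77, -13.92]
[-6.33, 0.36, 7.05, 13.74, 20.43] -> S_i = -6.33 + 6.69*i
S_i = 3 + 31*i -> [3, 34, 65, 96, 127]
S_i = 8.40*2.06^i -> [8.4, 17.3, 35.65, 73.43, 151.27]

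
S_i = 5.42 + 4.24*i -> [5.42, 9.66, 13.9, 18.14, 22.38]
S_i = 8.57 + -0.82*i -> [8.57, 7.75, 6.93, 6.11, 5.29]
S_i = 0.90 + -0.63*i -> [0.9, 0.27, -0.36, -0.99, -1.62]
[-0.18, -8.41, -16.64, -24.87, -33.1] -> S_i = -0.18 + -8.23*i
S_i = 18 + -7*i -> [18, 11, 4, -3, -10]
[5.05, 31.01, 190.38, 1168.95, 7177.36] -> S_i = 5.05*6.14^i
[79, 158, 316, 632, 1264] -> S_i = 79*2^i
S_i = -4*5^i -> [-4, -20, -100, -500, -2500]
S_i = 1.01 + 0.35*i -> [1.01, 1.36, 1.71, 2.06, 2.41]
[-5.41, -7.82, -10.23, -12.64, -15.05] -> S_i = -5.41 + -2.41*i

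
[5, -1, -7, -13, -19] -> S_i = 5 + -6*i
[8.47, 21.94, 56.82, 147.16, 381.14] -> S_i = 8.47*2.59^i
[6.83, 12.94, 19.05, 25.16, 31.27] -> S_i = 6.83 + 6.11*i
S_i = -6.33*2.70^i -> [-6.33, -17.09, -46.15, -124.59, -336.4]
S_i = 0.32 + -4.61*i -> [0.32, -4.29, -8.9, -13.51, -18.12]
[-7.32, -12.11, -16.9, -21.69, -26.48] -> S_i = -7.32 + -4.79*i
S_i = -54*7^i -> [-54, -378, -2646, -18522, -129654]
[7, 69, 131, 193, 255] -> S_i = 7 + 62*i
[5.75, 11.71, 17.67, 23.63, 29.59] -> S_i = 5.75 + 5.96*i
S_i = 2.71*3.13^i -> [2.71, 8.48, 26.55, 83.1, 260.1]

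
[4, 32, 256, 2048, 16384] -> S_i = 4*8^i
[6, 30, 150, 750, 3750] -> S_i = 6*5^i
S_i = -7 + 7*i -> [-7, 0, 7, 14, 21]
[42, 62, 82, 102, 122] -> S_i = 42 + 20*i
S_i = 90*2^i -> [90, 180, 360, 720, 1440]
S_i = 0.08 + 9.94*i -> [0.08, 10.02, 19.96, 29.9, 39.84]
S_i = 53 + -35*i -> [53, 18, -17, -52, -87]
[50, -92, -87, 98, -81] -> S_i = Random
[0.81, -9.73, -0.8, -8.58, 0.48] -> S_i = Random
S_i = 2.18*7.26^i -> [2.18, 15.83, 114.9, 834.19, 6056.24]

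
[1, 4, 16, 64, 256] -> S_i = 1*4^i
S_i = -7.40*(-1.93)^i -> [-7.4, 14.28, -27.56, 53.2, -102.67]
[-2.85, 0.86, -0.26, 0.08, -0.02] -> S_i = -2.85*(-0.30)^i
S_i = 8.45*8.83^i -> [8.45, 74.61, 658.84, 5817.53, 51368.81]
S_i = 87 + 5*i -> [87, 92, 97, 102, 107]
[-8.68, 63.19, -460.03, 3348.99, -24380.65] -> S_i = -8.68*(-7.28)^i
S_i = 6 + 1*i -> [6, 7, 8, 9, 10]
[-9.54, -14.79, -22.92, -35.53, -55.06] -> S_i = -9.54*1.55^i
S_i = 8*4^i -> [8, 32, 128, 512, 2048]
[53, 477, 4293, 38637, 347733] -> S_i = 53*9^i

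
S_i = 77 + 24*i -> [77, 101, 125, 149, 173]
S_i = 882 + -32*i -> [882, 850, 818, 786, 754]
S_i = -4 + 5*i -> [-4, 1, 6, 11, 16]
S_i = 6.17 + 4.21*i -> [6.17, 10.38, 14.59, 18.8, 23.01]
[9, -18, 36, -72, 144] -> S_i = 9*-2^i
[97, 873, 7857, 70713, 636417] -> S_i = 97*9^i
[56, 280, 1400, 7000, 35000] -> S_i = 56*5^i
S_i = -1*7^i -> [-1, -7, -49, -343, -2401]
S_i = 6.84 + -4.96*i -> [6.84, 1.88, -3.08, -8.04, -13.0]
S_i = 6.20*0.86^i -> [6.2, 5.33, 4.59, 3.94, 3.39]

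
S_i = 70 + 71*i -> [70, 141, 212, 283, 354]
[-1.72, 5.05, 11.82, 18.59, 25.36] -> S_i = -1.72 + 6.77*i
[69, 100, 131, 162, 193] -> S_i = 69 + 31*i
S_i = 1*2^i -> [1, 2, 4, 8, 16]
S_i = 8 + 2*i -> [8, 10, 12, 14, 16]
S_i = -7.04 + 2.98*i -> [-7.04, -4.06, -1.08, 1.9, 4.88]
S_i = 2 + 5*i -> [2, 7, 12, 17, 22]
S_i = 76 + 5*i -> [76, 81, 86, 91, 96]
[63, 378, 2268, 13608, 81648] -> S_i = 63*6^i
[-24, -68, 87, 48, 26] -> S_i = Random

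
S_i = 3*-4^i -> [3, -12, 48, -192, 768]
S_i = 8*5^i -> [8, 40, 200, 1000, 5000]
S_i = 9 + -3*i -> [9, 6, 3, 0, -3]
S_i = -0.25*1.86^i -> [-0.25, -0.46, -0.86, -1.61, -2.99]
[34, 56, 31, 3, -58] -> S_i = Random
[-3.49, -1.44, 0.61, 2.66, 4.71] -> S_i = -3.49 + 2.05*i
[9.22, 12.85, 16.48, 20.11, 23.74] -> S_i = 9.22 + 3.63*i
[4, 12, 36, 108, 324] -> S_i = 4*3^i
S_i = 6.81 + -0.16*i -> [6.81, 6.65, 6.49, 6.33, 6.17]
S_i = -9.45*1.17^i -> [-9.45, -11.06, -12.94, -15.14, -17.71]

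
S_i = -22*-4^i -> [-22, 88, -352, 1408, -5632]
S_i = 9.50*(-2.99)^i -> [9.5, -28.4, 84.93, -253.94, 759.29]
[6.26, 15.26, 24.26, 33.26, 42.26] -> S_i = 6.26 + 9.00*i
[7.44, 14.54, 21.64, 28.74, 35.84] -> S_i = 7.44 + 7.10*i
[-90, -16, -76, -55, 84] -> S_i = Random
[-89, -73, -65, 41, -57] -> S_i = Random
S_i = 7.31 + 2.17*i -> [7.31, 9.48, 11.65, 13.82, 15.99]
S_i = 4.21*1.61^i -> [4.21, 6.78, 10.91, 17.57, 28.29]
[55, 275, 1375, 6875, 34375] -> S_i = 55*5^i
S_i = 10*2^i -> [10, 20, 40, 80, 160]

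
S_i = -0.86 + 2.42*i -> [-0.86, 1.56, 3.98, 6.4, 8.82]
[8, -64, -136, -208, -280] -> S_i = 8 + -72*i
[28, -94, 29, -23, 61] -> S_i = Random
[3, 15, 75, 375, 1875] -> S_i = 3*5^i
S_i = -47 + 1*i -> [-47, -46, -45, -44, -43]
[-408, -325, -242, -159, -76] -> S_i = -408 + 83*i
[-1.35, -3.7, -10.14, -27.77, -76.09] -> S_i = -1.35*2.74^i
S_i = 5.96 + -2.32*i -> [5.96, 3.64, 1.32, -1.0, -3.32]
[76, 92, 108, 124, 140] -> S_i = 76 + 16*i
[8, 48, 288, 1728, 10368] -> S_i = 8*6^i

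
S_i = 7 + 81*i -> [7, 88, 169, 250, 331]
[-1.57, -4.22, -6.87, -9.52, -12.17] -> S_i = -1.57 + -2.65*i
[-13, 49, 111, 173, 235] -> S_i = -13 + 62*i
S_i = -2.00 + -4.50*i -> [-2.0, -6.5, -11.0, -15.5, -20.0]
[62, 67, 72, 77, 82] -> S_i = 62 + 5*i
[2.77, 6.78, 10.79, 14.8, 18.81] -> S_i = 2.77 + 4.01*i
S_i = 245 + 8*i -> [245, 253, 261, 269, 277]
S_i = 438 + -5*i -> [438, 433, 428, 423, 418]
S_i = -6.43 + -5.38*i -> [-6.43, -11.81, -17.19, -22.57, -27.95]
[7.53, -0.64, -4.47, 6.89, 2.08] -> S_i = Random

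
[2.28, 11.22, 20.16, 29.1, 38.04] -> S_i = 2.28 + 8.94*i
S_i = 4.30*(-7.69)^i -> [4.3, -33.07, 254.29, -1955.45, 15037.44]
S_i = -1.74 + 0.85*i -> [-1.74, -0.89, -0.04, 0.81, 1.66]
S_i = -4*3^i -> [-4, -12, -36, -108, -324]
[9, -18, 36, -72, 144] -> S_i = 9*-2^i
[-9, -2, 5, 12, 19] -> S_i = -9 + 7*i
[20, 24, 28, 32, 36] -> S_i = 20 + 4*i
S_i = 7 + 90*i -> [7, 97, 187, 277, 367]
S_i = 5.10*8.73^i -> [5.1, 44.52, 388.69, 3393.23, 29622.87]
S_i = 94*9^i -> [94, 846, 7614, 68526, 616734]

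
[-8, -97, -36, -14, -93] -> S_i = Random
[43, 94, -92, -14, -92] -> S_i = Random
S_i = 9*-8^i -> [9, -72, 576, -4608, 36864]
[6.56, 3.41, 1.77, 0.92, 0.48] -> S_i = 6.56*0.52^i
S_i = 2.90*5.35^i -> [2.9, 15.51, 83.01, 444.08, 2375.82]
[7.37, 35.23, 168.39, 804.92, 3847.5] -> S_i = 7.37*4.78^i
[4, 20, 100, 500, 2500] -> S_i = 4*5^i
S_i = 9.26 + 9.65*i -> [9.26, 18.91, 28.56, 38.21, 47.86]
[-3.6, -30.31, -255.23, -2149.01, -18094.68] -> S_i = -3.60*8.42^i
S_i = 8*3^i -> [8, 24, 72, 216, 648]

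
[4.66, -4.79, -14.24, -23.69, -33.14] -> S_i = 4.66 + -9.45*i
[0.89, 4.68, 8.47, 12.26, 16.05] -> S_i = 0.89 + 3.79*i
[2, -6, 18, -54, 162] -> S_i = 2*-3^i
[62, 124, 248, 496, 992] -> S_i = 62*2^i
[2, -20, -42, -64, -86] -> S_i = 2 + -22*i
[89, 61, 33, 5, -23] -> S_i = 89 + -28*i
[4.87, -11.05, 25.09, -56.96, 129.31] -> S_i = 4.87*(-2.27)^i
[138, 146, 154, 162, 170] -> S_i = 138 + 8*i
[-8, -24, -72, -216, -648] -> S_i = -8*3^i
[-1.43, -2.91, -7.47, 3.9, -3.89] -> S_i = Random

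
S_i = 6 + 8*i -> [6, 14, 22, 30, 38]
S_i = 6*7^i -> [6, 42, 294, 2058, 14406]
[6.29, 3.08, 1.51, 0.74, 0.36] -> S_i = 6.29*0.49^i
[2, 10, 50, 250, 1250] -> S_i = 2*5^i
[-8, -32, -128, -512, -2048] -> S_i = -8*4^i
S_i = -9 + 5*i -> [-9, -4, 1, 6, 11]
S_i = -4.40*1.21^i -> [-4.4, -5.32, -6.44, -7.79, -9.43]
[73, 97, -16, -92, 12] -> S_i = Random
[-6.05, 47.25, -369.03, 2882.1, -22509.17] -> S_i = -6.05*(-7.81)^i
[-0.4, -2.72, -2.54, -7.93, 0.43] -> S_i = Random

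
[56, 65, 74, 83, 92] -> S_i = 56 + 9*i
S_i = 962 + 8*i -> [962, 970, 978, 986, 994]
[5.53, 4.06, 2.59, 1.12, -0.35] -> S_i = 5.53 + -1.47*i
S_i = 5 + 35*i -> [5, 40, 75, 110, 145]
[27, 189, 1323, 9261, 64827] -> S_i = 27*7^i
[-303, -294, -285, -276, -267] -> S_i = -303 + 9*i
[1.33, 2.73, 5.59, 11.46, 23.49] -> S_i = 1.33*2.05^i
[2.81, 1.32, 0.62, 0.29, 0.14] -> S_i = 2.81*0.47^i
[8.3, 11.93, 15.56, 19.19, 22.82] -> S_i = 8.30 + 3.63*i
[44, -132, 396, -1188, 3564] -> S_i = 44*-3^i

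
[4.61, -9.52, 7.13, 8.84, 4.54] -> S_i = Random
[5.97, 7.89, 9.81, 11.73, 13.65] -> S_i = 5.97 + 1.92*i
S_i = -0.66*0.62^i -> [-0.66, -0.41, -0.25, -0.16, -0.1]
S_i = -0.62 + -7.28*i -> [-0.62, -7.9, -15.18, -22.46, -29.74]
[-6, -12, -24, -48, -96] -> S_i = -6*2^i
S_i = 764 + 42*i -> [764, 806, 848, 890, 932]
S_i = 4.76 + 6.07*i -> [4.76, 10.83, 16.9, 22.97, 29.04]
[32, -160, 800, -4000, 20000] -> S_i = 32*-5^i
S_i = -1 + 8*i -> [-1, 7, 15, 23, 31]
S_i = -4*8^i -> [-4, -32, -256, -2048, -16384]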